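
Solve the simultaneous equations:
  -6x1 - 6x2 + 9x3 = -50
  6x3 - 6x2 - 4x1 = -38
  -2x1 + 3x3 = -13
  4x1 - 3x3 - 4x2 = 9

Row-reduce:
R1 ← R1 / (-6).
R2 ← R2 + 4·R1.
R3 ← R3 + 2·R1.
R4 ← R4 − 4·R1.
R2 ← R2 / (-2).
R1 ← R1 − 1·R2.
R3 ← R3 − 2·R2.
R4 ← R4 + 8·R2.
Swap R3 and R4.
R3 ← R3 / (3).
R1 ← R1 + 3/2·R3.
Row 4 reduces to 0 = -1, a contradiction. The system is inconsistent.

no solution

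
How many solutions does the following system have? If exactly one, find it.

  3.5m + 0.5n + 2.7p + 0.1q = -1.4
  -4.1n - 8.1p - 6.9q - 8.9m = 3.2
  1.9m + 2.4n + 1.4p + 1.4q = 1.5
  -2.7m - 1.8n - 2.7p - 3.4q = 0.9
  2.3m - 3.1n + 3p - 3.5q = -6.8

Row-reduce the augmented matrix:
R1 ← R1 / (7/2).
R2 ← R2 + 89/10·R1.
R3 ← R3 − 19/10·R1.
R4 ← R4 + 27/10·R1.
R5 ← R5 − 23/10·R1.
R2 ← R2 / (-99/35).
R1 ← R1 − 1/7·R2.
R3 ← R3 − 149/70·R2.
R4 ← R4 + 99/70·R2.
R5 ← R5 + 24/7·R2.
R3 ← R3 / (-547/550).
R1 ← R1 − 39/55·R3.
R2 ← R2 − 24/55·R3.
R5 ← R5 − 1497/550·R3.
Swap R4 and R5.
R4 ← R4 / (-15081/2735).
R1 ← R1 + 14342/4923·R4.
R2 ← R2 − 3671/4923·R4.
R3 ← R3 − 18094/4923·R4.
R5 reduces to 0 = 0, so the extra equation is consistent.
Reading off the reduced rows gives m = 1, n = 1, p = -2, q = 0.

m = 1, n = 1, p = -2, q = 0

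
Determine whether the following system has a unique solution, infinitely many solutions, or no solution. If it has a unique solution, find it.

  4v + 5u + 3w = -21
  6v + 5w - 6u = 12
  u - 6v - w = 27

u = -3, v = -6, w = 6

Row-reduce the augmented matrix:
R1 ← R1 / (5).
R2 ← R2 + 6·R1.
R3 ← R3 − 1·R1.
R2 ← R2 / (54/5).
R1 ← R1 − 4/5·R2.
R3 ← R3 + 34/5·R2.
R3 ← R3 / (103/27).
R1 ← R1 + 1/27·R3.
R2 ← R2 − 43/54·R3.
Reading off the reduced rows gives u = -3, v = -6, w = 6.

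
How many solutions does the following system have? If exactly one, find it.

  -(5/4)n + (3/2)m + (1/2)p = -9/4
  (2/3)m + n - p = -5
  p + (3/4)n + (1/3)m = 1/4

Row-reduce the augmented matrix:
R1 ← R1 / (3/2).
R2 ← R2 − 2/3·R1.
R3 ← R3 − 1/3·R1.
R2 ← R2 / (14/9).
R1 ← R1 + 5/6·R2.
R3 ← R3 − 37/36·R2.
R3 ← R3 / (95/56).
R1 ← R1 + 9/28·R3.
R2 ← R2 + 11/14·R3.
Reading off the reduced rows gives m = -3, n = -1, p = 2.

m = -3, n = -1, p = 2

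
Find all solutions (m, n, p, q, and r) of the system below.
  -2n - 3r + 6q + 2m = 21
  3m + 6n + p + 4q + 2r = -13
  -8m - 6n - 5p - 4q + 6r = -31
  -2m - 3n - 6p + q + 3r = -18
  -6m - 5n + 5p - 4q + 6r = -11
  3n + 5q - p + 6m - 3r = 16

Row-reduce:
R1 ← R1 / (2).
R2 ← R2 − 3·R1.
R3 ← R3 + 8·R1.
R4 ← R4 + 2·R1.
R5 ← R5 + 6·R1.
R6 ← R6 − 6·R1.
R2 ← R2 / (9).
R1 ← R1 + 1·R2.
R3 ← R3 + 14·R2.
R4 ← R4 + 5·R2.
R5 ← R5 + 11·R2.
R6 ← R6 − 9·R2.
R3 ← R3 / (-31/9).
R1 ← R1 − 1/9·R3.
R2 ← R2 − 1/9·R3.
R4 ← R4 + 49/9·R3.
R5 ← R5 − 56/9·R3.
R6 ← R6 + 2·R3.
R4 ← R4 / (-468/31).
R1 ← R1 − 88/31·R4.
R2 ← R2 + 5/31·R4.
R3 ← R3 + 110/31·R4.
R5 ← R5 − 929/31·R4.
R6 ← R6 + 468/31·R4.
R5 ← R5 / (6215/936).
R1 ← R1 + 139/117·R5.
R2 ← R2 − 829/936·R5.
R3 ← R3 + 241/468·R5.
R4 ← R4 − 179/936·R5.
Row 6 reduces to 0 = 3, a contradiction. The system is inconsistent.

no solution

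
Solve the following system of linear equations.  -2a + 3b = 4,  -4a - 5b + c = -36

Row-reduce:
R1 ← R1 / (-2).
R2 ← R2 + 4·R1.
R2 ← R2 / (-11).
R1 ← R1 + 3/2·R2.
Rank is 2 with 3 unknowns, leaving c free.

infinitely many solutions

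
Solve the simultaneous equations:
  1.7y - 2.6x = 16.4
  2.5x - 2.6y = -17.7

x = -5, y = 2

Row-reduce the augmented matrix:
R1 ← R1 / (-13/5).
R2 ← R2 − 5/2·R1.
R2 ← R2 / (-251/260).
R1 ← R1 + 17/26·R2.
Reading off the reduced rows gives x = -5, y = 2.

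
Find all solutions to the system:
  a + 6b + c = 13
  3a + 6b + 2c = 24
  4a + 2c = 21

no solution

Row-reduce:
R2 ← R2 − 3·R1.
R3 ← R3 − 4·R1.
R2 ← R2 / (-12).
R1 ← R1 − 6·R2.
R3 ← R3 + 24·R2.
Row 3 reduces to 0 = -1, a contradiction. The system is inconsistent.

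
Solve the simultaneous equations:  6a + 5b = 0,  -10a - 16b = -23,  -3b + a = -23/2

a = -5/2, b = 3

Row-reduce the augmented matrix:
R1 ← R1 / (6).
R2 ← R2 + 10·R1.
R3 ← R3 − 1·R1.
R2 ← R2 / (-23/3).
R1 ← R1 − 5/6·R2.
R3 ← R3 + 23/6·R2.
R3 reduces to 0 = 0, so the extra equation is consistent.
Reading off the reduced rows gives a = -5/2, b = 3.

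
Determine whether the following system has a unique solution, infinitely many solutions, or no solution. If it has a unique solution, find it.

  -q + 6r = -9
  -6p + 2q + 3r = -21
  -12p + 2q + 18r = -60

Row-reduce:
Swap R1 and R2.
R1 ← R1 / (-6).
R3 ← R3 + 12·R1.
R2 ← R2 / (-1).
R1 ← R1 + 1/3·R2.
R3 ← R3 + 2·R2.
Rank is 2 with 3 unknowns, leaving r free.

infinitely many solutions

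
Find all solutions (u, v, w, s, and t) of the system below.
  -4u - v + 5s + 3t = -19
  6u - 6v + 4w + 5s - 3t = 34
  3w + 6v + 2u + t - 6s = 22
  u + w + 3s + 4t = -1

Row-reduce:
R1 ← R1 / (-4).
R2 ← R2 − 6·R1.
R3 ← R3 − 2·R1.
R4 ← R4 − 1·R1.
R2 ← R2 / (-15/2).
R1 ← R1 − 1/4·R2.
R3 ← R3 − 11/2·R2.
R4 ← R4 + 1/4·R2.
R3 ← R3 / (89/15).
R1 ← R1 − 2/15·R3.
R2 ← R2 + 8/15·R3.
R4 ← R4 − 13/15·R3.
R4 ← R4 / (535/178).
R1 ← R1 + 171/178·R4.
R2 ← R2 + 103/89·R4.
R3 ← R3 − 85/89·R4.
Rank is 4 with 5 unknowns, leaving t free.

infinitely many solutions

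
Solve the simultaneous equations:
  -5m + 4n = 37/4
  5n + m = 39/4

m = -1/4, n = 2

From equation 2: m = 39/4 − 5·n.
Substitute into equation 1 and solve: n = 2.
Then m = -1/4.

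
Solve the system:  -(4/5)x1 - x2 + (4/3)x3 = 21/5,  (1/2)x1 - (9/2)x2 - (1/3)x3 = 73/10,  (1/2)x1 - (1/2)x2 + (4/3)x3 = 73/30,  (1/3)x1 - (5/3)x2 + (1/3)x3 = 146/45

x1 = -2/3, x2 = -9/5, x3 = 7/5

Row-reduce the augmented matrix:
R1 ← R1 / (-4/5).
R2 ← R2 − 1/2·R1.
R3 ← R3 − 1/2·R1.
R4 ← R4 − 1/3·R1.
R2 ← R2 / (-41/8).
R1 ← R1 − 5/4·R2.
R3 ← R3 + 9/8·R2.
R4 ← R4 + 25/12·R2.
R3 ← R3 / (253/123).
R1 ← R1 + 190/123·R3.
R2 ← R2 + 4/41·R3.
R4 ← R4 − 253/369·R3.
R4 reduces to 0 = 0, so the extra equation is consistent.
Reading off the reduced rows gives x1 = -2/3, x2 = -9/5, x3 = 7/5.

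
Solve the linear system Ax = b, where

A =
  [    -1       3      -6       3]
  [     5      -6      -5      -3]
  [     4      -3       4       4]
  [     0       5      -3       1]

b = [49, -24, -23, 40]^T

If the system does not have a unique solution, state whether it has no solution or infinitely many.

Row-reduce the augmented matrix:
R1 ← R1 / (-1).
R2 ← R2 − 5·R1.
R3 ← R3 − 4·R1.
R2 ← R2 / (9).
R1 ← R1 + 3·R2.
R3 ← R3 − 9·R2.
R4 ← R4 − 5·R2.
R3 ← R3 / (15).
R1 ← R1 + 17/3·R3.
R2 ← R2 + 35/9·R3.
R4 ← R4 − 148/9·R3.
R4 ← R4 / (-1357/135).
R1 ← R1 − 113/45·R4.
R2 ← R2 − 64/27·R4.
R3 ← R3 − 4/15·R4.
Reading off the reduced rows gives x_1 = -1, x_2 = 5, x_3 = -4, x_4 = 3.

x_1 = -1, x_2 = 5, x_3 = -4, x_4 = 3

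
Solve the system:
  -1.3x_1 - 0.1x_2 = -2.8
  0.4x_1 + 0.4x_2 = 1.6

x_1 = 2, x_2 = 2

Row-reduce the augmented matrix:
R1 ← R1 / (-13/10).
R2 ← R2 − 2/5·R1.
R2 ← R2 / (24/65).
R1 ← R1 − 1/13·R2.
Reading off the reduced rows gives x_1 = 2, x_2 = 2.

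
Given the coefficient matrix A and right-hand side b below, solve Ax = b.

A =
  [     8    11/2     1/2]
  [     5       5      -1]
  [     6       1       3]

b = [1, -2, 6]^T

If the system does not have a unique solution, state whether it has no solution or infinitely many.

infinitely many solutions

Row-reduce:
R1 ← R1 / (8).
R2 ← R2 − 5·R1.
R3 ← R3 − 6·R1.
R2 ← R2 / (25/16).
R1 ← R1 − 11/16·R2.
R3 ← R3 + 25/8·R2.
Rank is 2 with 3 unknowns, leaving x_3 free.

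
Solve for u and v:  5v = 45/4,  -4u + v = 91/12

u = -4/3, v = 9/4

From equation 2: v = 91/12 + 4·u.
Substitute into equation 1 and solve: u = -4/3.
Then v = 9/4.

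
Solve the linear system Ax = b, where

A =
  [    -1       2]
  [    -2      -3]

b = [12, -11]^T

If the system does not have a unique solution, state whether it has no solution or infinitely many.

x_1 = -2, x_2 = 5

From equation 1: x_1 = -12 + 2·x_2.
Substitute into equation 2 and solve: x_2 = 5.
Then x_1 = -2.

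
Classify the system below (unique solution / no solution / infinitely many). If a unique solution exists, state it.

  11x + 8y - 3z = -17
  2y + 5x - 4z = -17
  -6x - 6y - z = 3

Row-reduce:
R1 ← R1 / (11).
R2 ← R2 − 5·R1.
R3 ← R3 + 6·R1.
R2 ← R2 / (-18/11).
R1 ← R1 − 8/11·R2.
R3 ← R3 + 18/11·R2.
Row 3 reduces to 0 = 3, a contradiction. The system is inconsistent.

no solution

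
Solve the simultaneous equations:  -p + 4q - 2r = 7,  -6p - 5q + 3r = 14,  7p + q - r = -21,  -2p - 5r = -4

p = -3, q = 2, r = 2

Row-reduce the augmented matrix:
R1 ← R1 / (-1).
R2 ← R2 + 6·R1.
R3 ← R3 − 7·R1.
R4 ← R4 + 2·R1.
R2 ← R2 / (-29).
R1 ← R1 + 4·R2.
R3 ← R3 − 29·R2.
R4 ← R4 + 8·R2.
Swap R3 and R4.
R3 ← R3 / (-149/29).
R1 ← R1 + 2/29·R3.
R2 ← R2 + 15/29·R3.
R4 reduces to 0 = 0, so the extra equation is consistent.
Reading off the reduced rows gives p = -3, q = 2, r = 2.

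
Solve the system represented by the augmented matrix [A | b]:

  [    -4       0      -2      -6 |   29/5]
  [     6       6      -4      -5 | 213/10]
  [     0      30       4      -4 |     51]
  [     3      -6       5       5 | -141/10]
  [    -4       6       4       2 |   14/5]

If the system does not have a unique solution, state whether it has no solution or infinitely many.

x_1 = 4/5, x_2 = 3/2, x_3 = 0, x_4 = -3/2

Row-reduce the augmented matrix:
R1 ← R1 / (-4).
R2 ← R2 − 6·R1.
R4 ← R4 − 3·R1.
R5 ← R5 + 4·R1.
R2 ← R2 / (6).
R3 ← R3 − 30·R2.
R4 ← R4 + 6·R2.
R5 ← R5 − 6·R2.
R3 ← R3 / (39).
R1 ← R1 − 1/2·R3.
R2 ← R2 + 7/6·R3.
R4 ← R4 + 7/2·R3.
R5 ← R5 − 13·R3.
R4 ← R4 / (-197/26).
R1 ← R1 − 17/26·R4.
R2 ← R2 + 14/39·R4.
R3 ← R3 − 22/13·R4.
R5 reduces to 0 = 0, so the extra equation is consistent.
Reading off the reduced rows gives x_1 = 4/5, x_2 = 3/2, x_3 = 0, x_4 = -3/2.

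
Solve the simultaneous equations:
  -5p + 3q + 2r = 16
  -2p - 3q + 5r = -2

infinitely many solutions

Row-reduce:
R1 ← R1 / (-5).
R2 ← R2 + 2·R1.
R2 ← R2 / (-21/5).
R1 ← R1 + 3/5·R2.
Rank is 2 with 3 unknowns, leaving r free.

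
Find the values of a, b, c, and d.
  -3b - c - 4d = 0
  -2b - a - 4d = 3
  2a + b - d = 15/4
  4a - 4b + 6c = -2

Row-reduce the augmented matrix:
Swap R1 and R2.
R1 ← R1 / (-1).
R3 ← R3 − 2·R1.
R4 ← R4 − 4·R1.
R2 ← R2 / (-3).
R1 ← R1 − 2·R2.
R3 ← R3 + 3·R2.
R4 ← R4 + 12·R2.
R1 ← R1 + 2/3·R3.
R2 ← R2 − 1/3·R3.
R4 ← R4 − 10·R3.
R4 ← R4 / (50).
R1 ← R1 + 2·R4.
R2 ← R2 − 3·R4.
R3 ← R3 + 5·R4.
Reading off the reduced rows gives a = 0, b = 2, c = 1, d = -7/4.

a = 0, b = 2, c = 1, d = -7/4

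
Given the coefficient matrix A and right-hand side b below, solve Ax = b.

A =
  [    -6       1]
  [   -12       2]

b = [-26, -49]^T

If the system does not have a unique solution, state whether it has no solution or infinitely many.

no solution

Row-reduce:
R1 ← R1 / (-6).
R2 ← R2 + 12·R1.
Row 2 reduces to 0 = 3, a contradiction. The system is inconsistent.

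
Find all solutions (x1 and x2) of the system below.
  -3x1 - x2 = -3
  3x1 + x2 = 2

no solution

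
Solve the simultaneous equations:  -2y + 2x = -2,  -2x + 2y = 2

Row-reduce:
R1 ← R1 / (2).
R2 ← R2 + 2·R1.
Rank is 1 with 2 unknowns, leaving y free.

infinitely many solutions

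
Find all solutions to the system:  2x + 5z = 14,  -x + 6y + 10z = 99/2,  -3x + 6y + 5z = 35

no solution

Row-reduce:
R1 ← R1 / (2).
R2 ← R2 + 1·R1.
R3 ← R3 + 3·R1.
R2 ← R2 / (6).
R3 ← R3 − 6·R2.
Row 3 reduces to 0 = -1/2, a contradiction. The system is inconsistent.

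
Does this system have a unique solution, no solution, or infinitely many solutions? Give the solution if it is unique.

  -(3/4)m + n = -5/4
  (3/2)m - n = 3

m = 7/3, n = 1/2

From equation 1: n = -5/4 + 3/4·m.
Substitute into equation 2 and solve: m = 7/3.
Then n = 1/2.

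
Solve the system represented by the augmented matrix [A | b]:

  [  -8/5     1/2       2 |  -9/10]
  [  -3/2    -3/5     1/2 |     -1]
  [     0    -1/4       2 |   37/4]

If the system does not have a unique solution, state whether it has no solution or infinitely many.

Row-reduce the augmented matrix:
R1 ← R1 / (-8/5).
R2 ← R2 + 3/2·R1.
R2 ← R2 / (-171/160).
R1 ← R1 + 5/16·R2.
R3 ← R3 + 1/4·R2.
R3 ← R3 / (397/171).
R1 ← R1 + 145/171·R3.
R2 ← R2 − 220/171·R3.
Reading off the reduced rows gives x_1 = 4, x_2 = -5, x_3 = 4.

x_1 = 4, x_2 = -5, x_3 = 4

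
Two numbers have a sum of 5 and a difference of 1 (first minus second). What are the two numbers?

Let x = first number, y = second number.
  x + y = 5
  -y + x = 1
From equation 1: x = 5 − y.
Substitute into equation 2 and solve: y = 2.
Then x = 3.

first number: 3, second number: 2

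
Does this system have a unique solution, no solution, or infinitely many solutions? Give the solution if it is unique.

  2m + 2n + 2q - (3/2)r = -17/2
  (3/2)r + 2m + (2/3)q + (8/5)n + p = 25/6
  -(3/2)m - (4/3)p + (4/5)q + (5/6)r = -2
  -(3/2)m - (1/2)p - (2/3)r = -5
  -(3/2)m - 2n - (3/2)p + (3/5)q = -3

m = 3, n = 0, p = -3, q = -5, r = 3

Row-reduce the augmented matrix:
R1 ← R1 / (2).
R2 ← R2 − 2·R1.
R3 ← R3 + 3/2·R1.
R4 ← R4 + 3/2·R1.
R5 ← R5 + 3/2·R1.
R2 ← R2 / (-2/5).
R1 ← R1 − 1·R2.
R3 ← R3 − 3/2·R2.
R4 ← R4 − 3/2·R2.
R5 ← R5 + 1/2·R2.
R3 ← R3 / (29/12).
R1 ← R1 − 5/2·R3.
R2 ← R2 + 5/2·R3.
R4 ← R4 − 13/4·R3.
R5 ← R5 + 11/4·R3.
R4 ← R4 / (19/145).
R1 ← R1 − 40/87·R4.
R2 ← R2 − 47/87·R4.
R3 ← R3 + 162/145·R4.
R5 ← R5 − 302/435·R4.
R5 ← R5 / (24325/684).
R1 ← R1 − 2383/171·R5.
R2 ← R2 − 8755/342·R5.
R3 ← R3 + 769/19·R5.
R4 ← R4 + 9185/228·R5.
Reading off the reduced rows gives m = 3, n = 0, p = -3, q = -5, r = 3.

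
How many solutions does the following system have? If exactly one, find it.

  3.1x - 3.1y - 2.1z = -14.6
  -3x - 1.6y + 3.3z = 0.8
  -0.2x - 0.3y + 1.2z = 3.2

Row-reduce the augmented matrix:
R1 ← R1 / (31/10).
R2 ← R2 + 3·R1.
R3 ← R3 + 1/5·R1.
R2 ← R2 / (-23/5).
R1 ← R1 + 1·R2.
R3 ← R3 + 1/2·R2.
R3 ← R3 / (2643/2852).
R1 ← R1 + 1359/1426·R3.
R2 ← R2 + 393/1426·R3.
Reading off the reduced rows gives x = 2, y = 4, z = 4.

x = 2, y = 4, z = 4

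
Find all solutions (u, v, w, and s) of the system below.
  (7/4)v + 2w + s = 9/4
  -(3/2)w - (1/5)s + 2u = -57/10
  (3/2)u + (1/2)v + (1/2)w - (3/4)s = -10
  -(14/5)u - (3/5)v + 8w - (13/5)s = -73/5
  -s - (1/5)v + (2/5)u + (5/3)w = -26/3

u = -3, v = -1, w = -1, s = 6

Row-reduce the augmented matrix:
Swap R1 and R2.
R1 ← R1 / (2).
R3 ← R3 − 3/2·R1.
R4 ← R4 + 14/5·R1.
R5 ← R5 − 2/5·R1.
R2 ← R2 / (7/4).
R3 ← R3 − 1/2·R2.
R4 ← R4 + 3/5·R2.
R5 ← R5 + 1/5·R2.
R3 ← R3 / (59/56).
R1 ← R1 + 3/4·R3.
R2 ← R2 − 8/7·R3.
R4 ← R4 − 461/70·R3.
R5 ← R5 − 461/210·R3.
R4 ← R4 / (4424/1475).
R1 ← R1 + 431/590·R4.
R2 ← R2 − 452/295·R4.
R3 ← R3 + 248/295·R4.
R5 ← R5 − 4424/4425·R4.
R5 reduces to 0 = 0, so the extra equation is consistent.
Reading off the reduced rows gives u = -3, v = -1, w = -1, s = 6.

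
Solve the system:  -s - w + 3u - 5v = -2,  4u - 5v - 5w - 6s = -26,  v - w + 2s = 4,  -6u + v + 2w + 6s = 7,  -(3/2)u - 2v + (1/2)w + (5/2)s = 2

Row-reduce:
R1 ← R1 / (3).
R2 ← R2 − 4·R1.
R4 ← R4 + 6·R1.
R5 ← R5 + 3/2·R1.
R2 ← R2 / (5/3).
R1 ← R1 + 5/3·R2.
R3 ← R3 − 1·R2.
R4 ← R4 + 9·R2.
R5 ← R5 + 9/2·R2.
R3 ← R3 / (6/5).
R1 ← R1 + 4·R3.
R2 ← R2 + 11/5·R3.
R4 ← R4 + 99/5·R3.
R5 ← R5 + 99/10·R3.
R4 ← R4 / (58).
R1 ← R1 − 11·R4.
R2 ← R2 − 6·R4.
R3 ← R3 − 4·R4.
R5 ← R5 − 29·R4.
Row 5 reduces to 0 = -1/2, a contradiction. The system is inconsistent.

no solution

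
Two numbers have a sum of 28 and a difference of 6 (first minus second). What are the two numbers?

first number: 17, second number: 11

Let x = first number, y = second number.
  x + y = 28
  -y + x = 6
Row-reduce the augmented matrix:
R2 ← R2 − 1·R1.
R2 ← R2 / (-2).
R1 ← R1 − 1·R2.
Reading off the reduced rows gives x = 17, y = 11.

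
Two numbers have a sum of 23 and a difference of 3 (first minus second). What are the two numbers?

first number: 13, second number: 10

Let x = first number, y = second number.
  x + y = 23
  x - y = 3
Row-reduce the augmented matrix:
R2 ← R2 − 1·R1.
R2 ← R2 / (-2).
R1 ← R1 − 1·R2.
Reading off the reduced rows gives x = 13, y = 10.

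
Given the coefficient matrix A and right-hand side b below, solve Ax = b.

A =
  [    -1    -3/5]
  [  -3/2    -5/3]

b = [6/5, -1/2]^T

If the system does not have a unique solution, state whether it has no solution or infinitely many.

From equation 1: x_1 = -6/5 − 3/5·x_2.
Substitute into equation 2 and solve: x_2 = 3.
Then x_1 = -3.

x_1 = -3, x_2 = 3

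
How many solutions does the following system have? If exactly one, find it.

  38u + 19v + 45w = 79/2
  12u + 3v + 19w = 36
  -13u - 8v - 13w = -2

Row-reduce:
R1 ← R1 / (38).
R2 ← R2 − 12·R1.
R3 ← R3 + 13·R1.
R2 ← R2 / (-3).
R1 ← R1 − 1/2·R2.
R3 ← R3 + 3/2·R2.
Row 3 reduces to 0 = -1/4, a contradiction. The system is inconsistent.

no solution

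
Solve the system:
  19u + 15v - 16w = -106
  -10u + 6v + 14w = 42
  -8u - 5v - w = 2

u = 1, v = -3, w = 5

Row-reduce the augmented matrix:
R1 ← R1 / (19).
R2 ← R2 + 10·R1.
R3 ← R3 + 8·R1.
R2 ← R2 / (264/19).
R1 ← R1 − 15/19·R2.
R3 ← R3 − 25/19·R2.
R3 ← R3 / (-1091/132).
R1 ← R1 + 51/44·R3.
R2 ← R2 − 53/132·R3.
Reading off the reduced rows gives u = 1, v = -3, w = 5.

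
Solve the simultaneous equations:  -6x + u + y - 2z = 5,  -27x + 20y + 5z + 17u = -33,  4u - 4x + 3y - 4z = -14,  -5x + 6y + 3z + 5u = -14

Row-reduce:
R1 ← R1 / (-6).
R2 ← R2 + 27·R1.
R3 ← R3 + 4·R1.
R4 ← R4 + 5·R1.
R2 ← R2 / (31/2).
R1 ← R1 + 1/6·R2.
R3 ← R3 − 7/3·R2.
R4 ← R4 − 31/6·R2.
R3 ← R3 / (-148/31).
R1 ← R1 − 15/31·R3.
R2 ← R2 − 28/31·R3.
Row 4 reduces to 0 = 1/3, a contradiction. The system is inconsistent.

no solution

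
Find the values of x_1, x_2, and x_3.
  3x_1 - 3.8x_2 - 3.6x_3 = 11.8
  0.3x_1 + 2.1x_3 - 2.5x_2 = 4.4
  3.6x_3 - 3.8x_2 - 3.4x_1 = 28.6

Row-reduce the augmented matrix:
R1 ← R1 / (3).
R2 ← R2 − 3/10·R1.
R3 ← R3 + 17/5·R1.
R2 ← R2 / (-53/25).
R1 ← R1 + 19/15·R2.
R3 ← R3 + 608/75·R2.
R3 ← R3 / (-524/53).
R1 ← R1 + 283/106·R3.
R2 ← R2 + 123/106·R3.
Reading off the reduced rows gives x_1 = -6, x_2 = -5, x_3 = -3.

x_1 = -6, x_2 = -5, x_3 = -3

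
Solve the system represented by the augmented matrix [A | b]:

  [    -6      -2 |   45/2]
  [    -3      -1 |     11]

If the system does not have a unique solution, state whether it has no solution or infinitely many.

no solution

Row-reduce:
R1 ← R1 / (-6).
R2 ← R2 + 3·R1.
Row 2 reduces to 0 = -1/4, a contradiction. The system is inconsistent.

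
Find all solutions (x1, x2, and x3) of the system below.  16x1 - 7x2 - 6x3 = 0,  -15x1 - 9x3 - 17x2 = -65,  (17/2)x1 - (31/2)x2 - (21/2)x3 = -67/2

Row-reduce:
R1 ← R1 / (16).
R2 ← R2 + 15·R1.
R3 ← R3 − 17/2·R1.
R2 ← R2 / (-377/16).
R1 ← R1 + 7/16·R2.
R3 ← R3 + 377/32·R2.
Row 3 reduces to 0 = -1, a contradiction. The system is inconsistent.

no solution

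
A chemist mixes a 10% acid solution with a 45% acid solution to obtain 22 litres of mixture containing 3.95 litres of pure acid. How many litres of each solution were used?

Let a = litres of solution A, b = litres of solution B.
  a + b = 22
  (1/10)a + (9/20)b = 79/20
Row-reduce the augmented matrix:
R2 ← R2 − 1/10·R1.
R2 ← R2 / (7/20).
R1 ← R1 − 1·R2.
Reading off the reduced rows gives a = 17, b = 5.

litres of solution A: 17, litres of solution B: 5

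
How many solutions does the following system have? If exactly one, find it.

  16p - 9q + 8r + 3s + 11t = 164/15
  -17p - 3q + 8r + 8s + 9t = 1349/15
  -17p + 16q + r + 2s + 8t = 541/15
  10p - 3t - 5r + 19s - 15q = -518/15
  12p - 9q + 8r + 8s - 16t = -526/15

Row-reduce the augmented matrix:
R1 ← R1 / (16).
R2 ← R2 + 17·R1.
R3 ← R3 + 17·R1.
R4 ← R4 − 10·R1.
R5 ← R5 − 12·R1.
R2 ← R2 / (-201/16).
R1 ← R1 + 9/16·R2.
R3 ← R3 − 103/16·R2.
R4 ← R4 + 75/8·R2.
R5 ← R5 + 9/4·R2.
R3 ← R3 / (1203/67).
R1 ← R1 + 16/67·R3.
R2 ← R2 + 88/67·R3.
R4 ← R4 + 1495/67·R3.
R5 ← R5 + 64/67·R3.
R4 ← R4 / (80651/3609).
R1 ← R1 + 607/3609·R4.
R2 ← R2 + 331/3609·R4.
R3 ← R3 − 2195/3609·R4.
R5 ← R5 − 15617/3609·R4.
R5 ← R5 / (-2317169/80651).
R1 ← R1 − 20712/80651·R5.
R2 ← R2 − 49959/80651·R5.
R3 ← R3 − 108992/80651·R5.
R4 ← R4 − 44488/80651·R5.
Reading off the reduced rows gives p = -3, q = -2, r = 8/3, s = -4/5, t = 2.

p = -3, q = -2, r = 8/3, s = -4/5, t = 2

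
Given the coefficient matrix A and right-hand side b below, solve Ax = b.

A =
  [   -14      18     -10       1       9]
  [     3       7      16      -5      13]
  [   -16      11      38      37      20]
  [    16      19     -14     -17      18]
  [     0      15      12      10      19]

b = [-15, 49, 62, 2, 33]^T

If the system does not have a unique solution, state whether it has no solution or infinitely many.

Row-reduce:
R1 ← R1 / (-14).
R2 ← R2 − 3·R1.
R3 ← R3 + 16·R1.
R4 ← R4 − 16·R1.
R2 ← R2 / (76/7).
R1 ← R1 + 9/7·R2.
R3 ← R3 + 67/7·R2.
R4 ← R4 − 277/7·R2.
R5 ← R5 − 15·R2.
R3 ← R3 / (4685/76).
R1 ← R1 − 179/76·R3.
R2 ← R2 − 97/76·R3.
R4 ← R4 + 5771/76·R3.
R5 ← R5 + 543/76·R3.
R4 ← R4 / (190012/4685).
R1 ← R1 + 8653/4685·R4.
R2 ← R2 + 5134/4685·R4.
R3 ← R3 − 4809/9370·R4.
R5 ← R5 − 95006/4685·R4.
Row 5 reduces to 0 = 1, a contradiction. The system is inconsistent.

no solution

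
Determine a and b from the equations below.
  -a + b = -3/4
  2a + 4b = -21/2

a = -5/4, b = -2

Row-reduce the augmented matrix:
R1 ← R1 / (-1).
R2 ← R2 − 2·R1.
R2 ← R2 / (6).
R1 ← R1 + 1·R2.
Reading off the reduced rows gives a = -5/4, b = -2.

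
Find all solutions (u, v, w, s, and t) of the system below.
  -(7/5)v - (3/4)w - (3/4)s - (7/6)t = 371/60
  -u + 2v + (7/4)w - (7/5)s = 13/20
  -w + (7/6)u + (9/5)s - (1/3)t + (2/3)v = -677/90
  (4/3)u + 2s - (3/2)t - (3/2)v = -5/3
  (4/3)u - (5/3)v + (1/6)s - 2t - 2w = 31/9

Row-reduce the augmented matrix:
Swap R1 and R2.
R1 ← R1 / (-1).
R3 ← R3 − 7/6·R1.
R4 ← R4 − 4/3·R1.
R5 ← R5 − 4/3·R1.
R2 ← R2 / (-7/5).
R1 ← R1 + 2·R2.
R3 ← R3 − 3·R2.
R4 ← R4 − 7/6·R2.
R5 ← R5 − 1·R2.
R3 ← R3 / (-95/168).
R1 ← R1 + 19/28·R3.
R2 ← R2 − 15/28·R3.
R4 ← R4 − 41/24·R3.
R5 ← R5 + 17/84·R3.
R4 ← R4 / (-3681/760).
R1 ← R1 − 21/5·R4.
R2 ← R2 + 63/76·R4.
R3 ← R3 − 242/95·R4.
R5 ← R5 + 1961/1140·R4.
R5 ← R5 / (1042942/496935).
R1 ← R1 + 49690/11043·R5.
R2 ← R2 − 137/3681·R5.
R3 ← R3 + 131128/165645·R5.
R4 ← R4 − 75458/33129·R5.
Reading off the reduced rows gives u = -1, v = -7/3, w = 1/3, s = -8/3, t = -1.

u = -1, v = -7/3, w = 1/3, s = -8/3, t = -1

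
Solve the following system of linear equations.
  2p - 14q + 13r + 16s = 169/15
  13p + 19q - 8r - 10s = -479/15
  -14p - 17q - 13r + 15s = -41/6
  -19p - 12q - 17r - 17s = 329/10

Row-reduce the augmented matrix:
R1 ← R1 / (2).
R2 ← R2 − 13·R1.
R3 ← R3 + 14·R1.
R4 ← R4 + 19·R1.
R2 ← R2 / (110).
R1 ← R1 + 7·R2.
R3 ← R3 + 115·R2.
R4 ← R4 + 145·R2.
R3 ← R3 / (-823/44).
R1 ← R1 − 27/44·R3.
R2 ← R2 + 37/44·R3.
R4 ← R4 + 679/44·R3.
R4 ← R4 / (-17878/823).
R1 ← R1 − 4123/4115·R4.
R2 ← R2 + 5711/4115·R4.
R3 ← R3 + 344/823·R4.
Reading off the reduced rows gives p = -4/5, q = -4/3, r = 7/5, s = -3/2.

p = -4/5, q = -4/3, r = 7/5, s = -3/2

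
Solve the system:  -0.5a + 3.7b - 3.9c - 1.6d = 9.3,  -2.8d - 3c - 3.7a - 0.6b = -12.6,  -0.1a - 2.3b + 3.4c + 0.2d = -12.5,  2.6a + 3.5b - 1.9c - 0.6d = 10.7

Row-reduce the augmented matrix:
R1 ← R1 / (-1/2).
R2 ← R2 + 37/10·R1.
R3 ← R3 + 1/10·R1.
R4 ← R4 − 13/5·R1.
R2 ← R2 / (-1399/50).
R1 ← R1 + 37/5·R2.
R3 ← R3 + 76/25·R2.
R4 ← R4 − 1137/50·R2.
R3 ← R3 / (19171/13990).
R1 ← R1 − 1344/1399·R3.
R2 ← R2 + 1293/1399·R3.
R4 ← R4 + 1627/1399·R3.
R4 ← R4 / (-188377/95855).
R1 ← R1 − 21724/19171·R4.
R2 ← R2 + 12170/19171·R4.
R3 ← R3 + 6466/19171·R4.
Reading off the reduced rows gives a = 0, b = 3, c = -2, d = 6.

a = 0, b = 3, c = -2, d = 6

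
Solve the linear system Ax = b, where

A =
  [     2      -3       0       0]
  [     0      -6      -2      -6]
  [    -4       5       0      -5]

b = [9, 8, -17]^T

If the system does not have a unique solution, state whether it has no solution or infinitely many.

Row-reduce:
R1 ← R1 / (2).
R3 ← R3 + 4·R1.
R2 ← R2 / (-6).
R1 ← R1 + 3/2·R2.
R3 ← R3 + 1·R2.
R3 ← R3 / (1/3).
R1 ← R1 − 1/2·R3.
R2 ← R2 − 1/3·R3.
Rank is 3 with 4 unknowns, leaving x_4 free.

infinitely many solutions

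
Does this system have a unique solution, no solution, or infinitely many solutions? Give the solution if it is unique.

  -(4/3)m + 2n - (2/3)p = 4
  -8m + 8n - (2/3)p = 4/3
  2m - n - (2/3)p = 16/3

infinitely many solutions

Row-reduce:
R1 ← R1 / (-4/3).
R2 ← R2 + 8·R1.
R3 ← R3 − 2·R1.
R2 ← R2 / (-4).
R1 ← R1 + 3/2·R2.
R3 ← R3 − 2·R2.
Rank is 2 with 3 unknowns, leaving p free.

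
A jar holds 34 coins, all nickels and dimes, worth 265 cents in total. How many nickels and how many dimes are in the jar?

Let n = nickels, d = dimes.
  n + d = 34
  5n + 10d = 265
From equation 1: n = 34 − d.
Substitute into equation 2 and solve: d = 19.
Then n = 15.

nickels: 15, dimes: 19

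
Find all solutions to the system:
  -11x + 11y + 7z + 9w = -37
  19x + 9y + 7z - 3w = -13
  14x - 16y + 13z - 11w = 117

infinitely many solutions

Row-reduce:
R1 ← R1 / (-11).
R2 ← R2 − 19·R1.
R3 ← R3 − 14·R1.
R2 ← R2 / (28).
R1 ← R1 + 1·R2.
R3 ← R3 + 2·R2.
R3 ← R3 / (256/11).
R1 ← R1 − 1/22·R3.
R2 ← R2 − 15/22·R3.
Rank is 3 with 4 unknowns, leaving w free.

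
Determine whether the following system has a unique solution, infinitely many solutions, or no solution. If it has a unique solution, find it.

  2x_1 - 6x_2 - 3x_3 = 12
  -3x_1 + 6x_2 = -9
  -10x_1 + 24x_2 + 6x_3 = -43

no solution

Row-reduce:
R1 ← R1 / (2).
R2 ← R2 + 3·R1.
R3 ← R3 + 10·R1.
R2 ← R2 / (-3).
R1 ← R1 + 3·R2.
R3 ← R3 + 6·R2.
Row 3 reduces to 0 = -1, a contradiction. The system is inconsistent.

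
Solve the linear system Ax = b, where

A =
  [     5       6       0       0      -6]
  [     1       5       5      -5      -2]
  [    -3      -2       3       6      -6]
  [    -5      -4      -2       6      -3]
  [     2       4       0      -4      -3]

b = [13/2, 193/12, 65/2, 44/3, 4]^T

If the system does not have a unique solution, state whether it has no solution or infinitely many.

x_1 = -2, x_2 = -1/4, x_3 = 8/3, x_4 = 0, x_5 = -3

Row-reduce the augmented matrix:
R1 ← R1 / (5).
R2 ← R2 − 1·R1.
R3 ← R3 + 3·R1.
R4 ← R4 + 5·R1.
R5 ← R5 − 2·R1.
R2 ← R2 / (19/5).
R1 ← R1 − 6/5·R2.
R3 ← R3 − 8/5·R2.
R4 ← R4 − 2·R2.
R5 ← R5 − 8/5·R2.
R3 ← R3 / (17/19).
R1 ← R1 + 30/19·R3.
R2 ← R2 − 25/19·R3.
R4 ← R4 + 88/19·R3.
R5 ← R5 + 40/19·R3.
R4 ← R4 / (860/17).
R1 ← R1 − 270/17·R4.
R2 ← R2 + 225/17·R4.
R3 ← R3 − 154/17·R4.
R5 ← R5 − 292/17·R4.
R5 ← R5 / (-616/215).
R1 ← R1 − 39/86·R5.
R2 ← R2 + 237/172·R5.
R3 ← R3 + 99/430·R5.
R4 ← R4 + 961/860·R5.
Reading off the reduced rows gives x_1 = -2, x_2 = -1/4, x_3 = 8/3, x_4 = 0, x_5 = -3.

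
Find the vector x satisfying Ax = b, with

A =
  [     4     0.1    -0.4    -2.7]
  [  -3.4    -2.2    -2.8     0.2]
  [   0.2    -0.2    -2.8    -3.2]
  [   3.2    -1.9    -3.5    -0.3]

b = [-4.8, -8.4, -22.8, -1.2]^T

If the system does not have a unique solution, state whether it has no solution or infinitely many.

Row-reduce the augmented matrix:
R1 ← R1 / (4).
R2 ← R2 + 17/5·R1.
R3 ← R3 − 1/5·R1.
R4 ← R4 − 16/5·R1.
R2 ← R2 / (-423/200).
R1 ← R1 − 1/40·R2.
R3 ← R3 + 41/200·R2.
R4 ← R4 + 99/50·R2.
R3 ← R3 / (-5236/2115).
R1 ← R1 + 58/423·R3.
R2 ← R2 − 628/423·R3.
R4 ← R4 + 113/470·R3.
R4 ← R4 / (42927/10472).
R1 ← R1 + 1417/2618·R4.
R2 ← R2 + 950/1309·R4.
R3 ← R3 − 6053/5236·R4.
Reading off the reduced rows gives x_1 = 2, x_2 = -4, x_3 = 4, x_4 = 4.

x_1 = 2, x_2 = -4, x_3 = 4, x_4 = 4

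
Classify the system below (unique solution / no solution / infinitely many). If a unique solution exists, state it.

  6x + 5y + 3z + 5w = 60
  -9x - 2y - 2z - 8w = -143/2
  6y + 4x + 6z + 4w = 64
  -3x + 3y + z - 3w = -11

no solution

Row-reduce:
R1 ← R1 / (6).
R2 ← R2 + 9·R1.
R3 ← R3 − 4·R1.
R4 ← R4 + 3·R1.
R2 ← R2 / (11/2).
R1 ← R1 − 5/6·R2.
R3 ← R3 − 8/3·R2.
R4 ← R4 − 11/2·R2.
R3 ← R3 / (92/33).
R1 ← R1 − 4/33·R3.
R2 ← R2 − 5/11·R3.
Row 4 reduces to 0 = 1/2, a contradiction. The system is inconsistent.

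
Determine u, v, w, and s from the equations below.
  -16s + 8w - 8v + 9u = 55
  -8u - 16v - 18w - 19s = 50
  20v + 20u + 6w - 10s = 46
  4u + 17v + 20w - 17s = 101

u = -1, v = 1, w = 1, s = -4

Row-reduce the augmented matrix:
R1 ← R1 / (9).
R2 ← R2 + 8·R1.
R3 ← R3 − 20·R1.
R4 ← R4 − 4·R1.
R2 ← R2 / (-208/9).
R1 ← R1 + 8/9·R2.
R3 ← R3 − 340/9·R2.
R4 ← R4 − 185/9·R2.
R3 ← R3 / (-769/26).
R1 ← R1 − 17/13·R3.
R2 ← R2 − 49/104·R3.
R4 ← R4 − 703/104·R3.
R4 ← R4 / (-141521/3076).
R1 ← R1 + 1362/769·R4.
R2 ← R2 − 3013/3076·R4.
R3 ← R3 − 1495/1538·R4.
Reading off the reduced rows gives u = -1, v = 1, w = 1, s = -4.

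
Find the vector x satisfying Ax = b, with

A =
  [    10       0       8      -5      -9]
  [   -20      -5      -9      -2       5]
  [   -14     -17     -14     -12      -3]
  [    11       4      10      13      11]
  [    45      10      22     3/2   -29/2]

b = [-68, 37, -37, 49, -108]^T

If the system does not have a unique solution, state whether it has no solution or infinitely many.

Row-reduce:
R1 ← R1 / (10).
R2 ← R2 + 20·R1.
R3 ← R3 + 14·R1.
R4 ← R4 − 11·R1.
R5 ← R5 − 45·R1.
R2 ← R2 / (-5).
R3 ← R3 + 17·R2.
R4 ← R4 − 4·R2.
R5 ← R5 − 10·R2.
R3 ← R3 / (-133/5).
R1 ← R1 − 4/5·R3.
R2 ← R2 + 7/5·R3.
R4 ← R4 − 34/5·R3.
R4 ← R4 / (19249/1330).
R1 ← R1 − 207/1330·R4.
R2 ← R2 − 119/95·R4.
R3 ← R3 + 109/133·R4.
Rank is 4 with 5 unknowns, leaving x_5 free.

infinitely many solutions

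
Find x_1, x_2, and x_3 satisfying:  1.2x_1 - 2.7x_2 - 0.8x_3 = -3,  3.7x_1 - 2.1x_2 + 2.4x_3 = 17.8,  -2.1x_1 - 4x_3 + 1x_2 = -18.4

Row-reduce the augmented matrix:
R1 ← R1 / (6/5).
R2 ← R2 − 37/10·R1.
R3 ← R3 + 21/10·R1.
R2 ← R2 / (249/40).
R1 ← R1 + 9/4·R2.
R3 ← R3 + 149/40·R2.
R3 ← R3 / (-9292/3735).
R1 ← R1 − 272/249·R3.
R2 ← R2 − 584/747·R3.
Reading off the reduced rows gives x_1 = 4, x_2 = 2, x_3 = 3.

x_1 = 4, x_2 = 2, x_3 = 3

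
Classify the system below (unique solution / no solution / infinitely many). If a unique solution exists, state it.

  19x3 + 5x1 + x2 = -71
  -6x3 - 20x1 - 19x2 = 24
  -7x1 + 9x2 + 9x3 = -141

x1 = 6, x2 = -6, x3 = -5

Row-reduce the augmented matrix:
R1 ← R1 / (5).
R2 ← R2 + 20·R1.
R3 ← R3 + 7·R1.
R2 ← R2 / (-15).
R1 ← R1 − 1/5·R2.
R3 ← R3 − 52/5·R2.
R3 ← R3 / (1262/15).
R1 ← R1 − 71/15·R3.
R2 ← R2 + 14/3·R3.
Reading off the reduced rows gives x1 = 6, x2 = -6, x3 = -5.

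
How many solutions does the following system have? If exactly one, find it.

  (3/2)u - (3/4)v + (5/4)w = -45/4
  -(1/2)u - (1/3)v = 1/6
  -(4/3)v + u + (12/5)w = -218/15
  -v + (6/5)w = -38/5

no solution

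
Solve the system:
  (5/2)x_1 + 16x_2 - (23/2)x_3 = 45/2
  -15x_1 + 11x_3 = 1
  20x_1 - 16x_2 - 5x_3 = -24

Row-reduce:
R1 ← R1 / (5/2).
R2 ← R2 + 15·R1.
R3 ← R3 − 20·R1.
R2 ← R2 / (96).
R1 ← R1 − 32/5·R2.
R3 ← R3 + 144·R2.
Rank is 2 with 3 unknowns, leaving x_3 free.

infinitely many solutions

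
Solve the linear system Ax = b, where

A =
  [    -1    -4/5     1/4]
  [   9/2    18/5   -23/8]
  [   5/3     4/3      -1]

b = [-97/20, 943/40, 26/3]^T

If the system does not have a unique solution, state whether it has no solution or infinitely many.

Row-reduce:
R1 ← R1 / (-1).
R2 ← R2 − 9/2·R1.
R3 ← R3 − 5/3·R1.
R2 ← R2 / (-7/4).
R1 ← R1 + 1/4·R2.
R3 ← R3 + 7/12·R2.
Rank is 2 with 3 unknowns, leaving x_2 free.

infinitely many solutions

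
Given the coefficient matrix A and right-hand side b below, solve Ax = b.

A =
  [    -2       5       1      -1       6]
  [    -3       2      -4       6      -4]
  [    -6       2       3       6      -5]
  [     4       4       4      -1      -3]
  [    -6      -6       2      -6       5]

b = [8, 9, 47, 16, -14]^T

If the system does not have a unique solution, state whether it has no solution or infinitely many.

Row-reduce the augmented matrix:
R1 ← R1 / (-2).
R2 ← R2 + 3·R1.
R3 ← R3 + 6·R1.
R4 ← R4 − 4·R1.
R5 ← R5 + 6·R1.
R2 ← R2 / (-11/2).
R1 ← R1 + 5/2·R2.
R3 ← R3 + 13·R2.
R4 ← R4 − 14·R2.
R5 ← R5 + 21·R2.
R3 ← R3 / (13).
R1 ← R1 − 2·R3.
R2 ← R2 − 1·R3.
R4 ← R4 + 8·R3.
R5 ← R5 − 20·R3.
R4 ← R4 / (1533/143).
R1 ← R1 + 224/143·R4.
R2 ← R2 + 9/13·R4.
R3 ← R3 + 96/143·R4.
R5 ← R5 + 2604/143·R4.
R5 ← R5 / (-591/73).
R1 ← R1 + 242/219·R5.
R2 ← R2 − 38/73·R5.
R3 ← R3 + 45/73·R5.
R4 ← R4 + 395/219·R5.
Reading off the reduced rows gives x_1 = -1, x_2 = 1, x_3 = 5, x_4 = 4, x_5 = 0.

x_1 = -1, x_2 = 1, x_3 = 5, x_4 = 4, x_5 = 0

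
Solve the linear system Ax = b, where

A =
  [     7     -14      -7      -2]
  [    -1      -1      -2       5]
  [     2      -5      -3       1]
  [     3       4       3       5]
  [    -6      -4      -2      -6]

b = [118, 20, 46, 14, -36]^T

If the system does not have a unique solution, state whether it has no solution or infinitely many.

Row-reduce the augmented matrix:
R1 ← R1 / (7).
R2 ← R2 + 1·R1.
R3 ← R3 − 2·R1.
R4 ← R4 − 3·R1.
R5 ← R5 + 6·R1.
R2 ← R2 / (-3).
R1 ← R1 + 2·R2.
R3 ← R3 + 1·R2.
R4 ← R4 − 10·R2.
R5 ← R5 + 16·R2.
Swap R3 and R4.
R3 ← R3 / (-4).
R1 ← R1 − 1·R3.
R2 ← R2 − 1·R3.
R5 ← R5 − 8·R3.
Swap R4 and R5.
R4 ← R4 / (72/7).
R1 ← R1 − 55/28·R4.
R2 ← R2 − 107/28·R4.
R3 ← R3 + 151/28·R4.
R5 reduces to 0 = 0, so the extra equation is consistent.
Reading off the reduced rows gives x_1 = 6, x_2 = -6, x_3 = 0, x_4 = 4.

x_1 = 6, x_2 = -6, x_3 = 0, x_4 = 4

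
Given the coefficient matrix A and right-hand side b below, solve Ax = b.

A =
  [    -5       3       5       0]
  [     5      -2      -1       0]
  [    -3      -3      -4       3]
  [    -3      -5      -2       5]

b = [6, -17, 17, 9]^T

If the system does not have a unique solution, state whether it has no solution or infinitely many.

x_1 = -5, x_2 = -3, x_3 = -2, x_4 = -5

Row-reduce the augmented matrix:
R1 ← R1 / (-5).
R2 ← R2 − 5·R1.
R3 ← R3 + 3·R1.
R4 ← R4 + 3·R1.
R1 ← R1 + 3/5·R2.
R3 ← R3 + 24/5·R2.
R4 ← R4 + 34/5·R2.
R3 ← R3 / (61/5).
R1 ← R1 − 7/5·R3.
R2 ← R2 − 4·R3.
R4 ← R4 − 111/5·R3.
R4 ← R4 / (-28/61).
R1 ← R1 + 21/61·R4.
R2 ← R2 + 60/61·R4.
R3 ← R3 − 15/61·R4.
Reading off the reduced rows gives x_1 = -5, x_2 = -3, x_3 = -2, x_4 = -5.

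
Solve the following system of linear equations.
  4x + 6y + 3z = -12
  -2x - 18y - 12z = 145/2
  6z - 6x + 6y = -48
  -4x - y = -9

no solution

Row-reduce:
R1 ← R1 / (4).
R2 ← R2 + 2·R1.
R3 ← R3 + 6·R1.
R4 ← R4 + 4·R1.
R2 ← R2 / (-15).
R1 ← R1 − 3/2·R2.
R3 ← R3 − 15·R2.
R4 ← R4 − 5·R2.
Swap R3 and R4.
R3 ← R3 / (-1/2).
R1 ← R1 + 3/10·R3.
R2 ← R2 − 7/10·R3.
Row 4 reduces to 0 = 1/2, a contradiction. The system is inconsistent.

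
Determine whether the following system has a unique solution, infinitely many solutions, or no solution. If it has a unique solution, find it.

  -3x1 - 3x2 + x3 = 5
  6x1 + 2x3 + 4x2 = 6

infinitely many solutions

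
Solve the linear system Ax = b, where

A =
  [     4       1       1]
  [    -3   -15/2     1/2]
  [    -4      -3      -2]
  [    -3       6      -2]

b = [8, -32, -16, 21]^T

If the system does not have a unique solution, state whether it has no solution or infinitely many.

Row-reduce:
R1 ← R1 / (4).
R2 ← R2 + 3·R1.
R3 ← R3 + 4·R1.
R4 ← R4 + 3·R1.
R2 ← R2 / (-27/4).
R1 ← R1 − 1/4·R2.
R3 ← R3 + 2·R2.
R4 ← R4 − 27/4·R2.
R3 ← R3 / (-37/27).
R1 ← R1 − 8/27·R3.
R2 ← R2 + 5/27·R3.
Row 4 reduces to 0 = 1, a contradiction. The system is inconsistent.

no solution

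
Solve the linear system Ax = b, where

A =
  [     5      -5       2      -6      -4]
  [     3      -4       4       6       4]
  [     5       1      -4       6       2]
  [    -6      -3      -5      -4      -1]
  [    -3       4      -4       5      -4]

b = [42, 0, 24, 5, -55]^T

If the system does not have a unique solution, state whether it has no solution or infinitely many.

Row-reduce the augmented matrix:
R1 ← R1 / (5).
R2 ← R2 − 3·R1.
R3 ← R3 − 5·R1.
R4 ← R4 + 6·R1.
R5 ← R5 + 3·R1.
R2 ← R2 / (-1).
R1 ← R1 + 1·R2.
R3 ← R3 − 6·R2.
R4 ← R4 + 9·R2.
R5 ← R5 − 1·R2.
R3 ← R3 / (54/5).
R1 ← R1 + 12/5·R3.
R2 ← R2 + 14/5·R3.
R4 ← R4 + 139/5·R3.
R4 ← R4 / (734/9).
R1 ← R1 − 14/3·R4.
R2 ← R2 − 76/9·R4.
R3 ← R3 − 58/9·R4.
R5 ← R5 − 11·R4.
R5 ← R5 / (-2519/367).
R1 ← R1 + 90/367·R5.
R2 ← R2 + 58/367·R5.
R3 ← R3 − 33/367·R5.
R4 ← R4 − 229/367·R5.
Reading off the reduced rows gives x_1 = 6, x_2 = -2, x_3 = -4, x_4 = -5, x_5 = 5.

x_1 = 6, x_2 = -2, x_3 = -4, x_4 = -5, x_5 = 5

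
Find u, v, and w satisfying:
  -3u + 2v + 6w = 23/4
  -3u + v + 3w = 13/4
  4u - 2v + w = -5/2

u = -1/4, v = 1, w = 1/2

Row-reduce the augmented matrix:
R1 ← R1 / (-3).
R2 ← R2 + 3·R1.
R3 ← R3 − 4·R1.
R2 ← R2 / (-1).
R1 ← R1 + 2/3·R2.
R3 ← R3 − 2/3·R2.
R3 ← R3 / (7).
R2 ← R2 − 3·R3.
Reading off the reduced rows gives u = -1/4, v = 1, w = 1/2.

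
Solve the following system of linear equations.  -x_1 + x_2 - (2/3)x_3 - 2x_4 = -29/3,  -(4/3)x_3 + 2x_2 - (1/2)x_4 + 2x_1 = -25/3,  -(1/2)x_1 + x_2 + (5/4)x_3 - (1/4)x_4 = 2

infinitely many solutions

Row-reduce:
R1 ← R1 / (-1).
R2 ← R2 − 2·R1.
R3 ← R3 + 1/2·R1.
R2 ← R2 / (4).
R1 ← R1 + 1·R2.
R3 ← R3 − 1/2·R2.
R3 ← R3 / (23/12).
R2 ← R2 + 2/3·R3.
Rank is 3 with 4 unknowns, leaving x_4 free.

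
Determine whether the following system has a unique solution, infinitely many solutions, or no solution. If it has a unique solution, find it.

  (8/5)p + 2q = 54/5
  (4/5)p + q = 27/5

infinitely many solutions

Row-reduce:
R1 ← R1 / (8/5).
R2 ← R2 − 4/5·R1.
Rank is 1 with 2 unknowns, leaving q free.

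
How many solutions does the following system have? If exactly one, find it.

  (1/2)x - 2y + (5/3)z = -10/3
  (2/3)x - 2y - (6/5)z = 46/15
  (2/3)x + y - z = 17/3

x = 4, y = 1, z = -2

Row-reduce the augmented matrix:
R1 ← R1 / (1/2).
R2 ← R2 − 2/3·R1.
R3 ← R3 − 2/3·R1.
R2 ← R2 / (2/3).
R1 ← R1 + 4·R2.
R3 ← R3 − 11/3·R2.
R3 ← R3 / (78/5).
R1 ← R1 + 86/5·R3.
R2 ← R2 + 77/15·R3.
Reading off the reduced rows gives x = 4, y = 1, z = -2.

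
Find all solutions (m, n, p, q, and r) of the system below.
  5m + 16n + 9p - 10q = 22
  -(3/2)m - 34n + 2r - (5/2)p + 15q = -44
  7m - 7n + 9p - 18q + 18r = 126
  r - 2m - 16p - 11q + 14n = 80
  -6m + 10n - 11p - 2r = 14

Row-reduce:
R1 ← R1 / (5).
R2 ← R2 + 3/2·R1.
R3 ← R3 − 7·R1.
R4 ← R4 + 2·R1.
R5 ← R5 + 6·R1.
R2 ← R2 / (-146/5).
R1 ← R1 − 16/5·R2.
R3 ← R3 + 147/5·R2.
R4 ← R4 − 102/5·R2.
R5 ← R5 − 146/5·R2.
R3 ← R3 / (-555/146).
R1 ← R1 − 133/73·R3.
R2 ← R2 + 1/146·R3.
R4 ← R4 + 895/73·R3.
R4 ← R4 / (5023/111).
R1 ← R1 + 4658/555·R4.
R2 ← R2 + 212/555·R4.
R3 ← R3 − 2348/555·R4.
Row 5 reduces to 0 = 3, a contradiction. The system is inconsistent.

no solution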